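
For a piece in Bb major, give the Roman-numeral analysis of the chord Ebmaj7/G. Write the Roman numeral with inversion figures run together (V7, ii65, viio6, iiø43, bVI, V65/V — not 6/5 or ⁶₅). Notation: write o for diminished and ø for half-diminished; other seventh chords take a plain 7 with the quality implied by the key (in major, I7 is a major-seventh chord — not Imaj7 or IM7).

IV65

The pitches Eb-G-Bb-D form a major seventh chord rooted on Eb.
In Bb major, Eb is the subdominant; the diatonic major seventh chord there is IV7.
With G in the bass the chord is in first inversion, so the figured bass is 65.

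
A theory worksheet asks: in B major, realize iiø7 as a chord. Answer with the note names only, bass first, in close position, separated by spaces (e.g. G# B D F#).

C# E G B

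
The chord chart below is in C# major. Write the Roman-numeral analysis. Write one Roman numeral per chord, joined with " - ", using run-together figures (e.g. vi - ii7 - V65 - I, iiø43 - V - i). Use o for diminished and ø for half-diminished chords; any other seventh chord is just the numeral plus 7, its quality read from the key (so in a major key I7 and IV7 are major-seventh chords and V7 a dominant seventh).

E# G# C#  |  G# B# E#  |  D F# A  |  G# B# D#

E#-G#-C#: major triad on C# = scale degree 1 → I6.
G#-B#-E#: root E# is the mediant; minor triad there is iii6.
D-F#-A is non-diatonic — a major triad on the lowered supertonic (D): the Neapolitan chord, bII.
G#-B#-D# has root G#, degree 5 in C# major, so V.

I6 - iii6 - bII - V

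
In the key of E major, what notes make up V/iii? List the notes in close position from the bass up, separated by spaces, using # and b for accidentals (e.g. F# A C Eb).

The slash means an applied dominant: we want the dominant of iii. In E major, iii is G# minor, and its dominant is built on D#.
Building a major triad on D# gives D#-F##-A#.

D# F## A#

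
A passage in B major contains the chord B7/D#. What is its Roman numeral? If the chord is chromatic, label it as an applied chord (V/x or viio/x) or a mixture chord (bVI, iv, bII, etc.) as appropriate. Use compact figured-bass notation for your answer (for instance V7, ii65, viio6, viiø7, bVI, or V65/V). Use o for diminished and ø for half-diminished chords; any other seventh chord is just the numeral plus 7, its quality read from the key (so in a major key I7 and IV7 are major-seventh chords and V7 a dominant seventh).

The pitches B-D#-F#-A form a dominant seventh chord rooted on B.
B is not a diatonic chord root with this quality in B major, but it lies a perfect fifth above E (IV), so the chord functions as an applied dominant of IV.
With D# in the bass the chord is in first inversion, so the figured bass is 65.

V65/IV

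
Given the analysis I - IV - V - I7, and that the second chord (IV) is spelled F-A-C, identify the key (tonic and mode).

IV is given as F-A-C — a major triad with root F.
IV on F implies F is the subdominant; that puts the tonic at C, and the uppercase numeral fits major mode.

C major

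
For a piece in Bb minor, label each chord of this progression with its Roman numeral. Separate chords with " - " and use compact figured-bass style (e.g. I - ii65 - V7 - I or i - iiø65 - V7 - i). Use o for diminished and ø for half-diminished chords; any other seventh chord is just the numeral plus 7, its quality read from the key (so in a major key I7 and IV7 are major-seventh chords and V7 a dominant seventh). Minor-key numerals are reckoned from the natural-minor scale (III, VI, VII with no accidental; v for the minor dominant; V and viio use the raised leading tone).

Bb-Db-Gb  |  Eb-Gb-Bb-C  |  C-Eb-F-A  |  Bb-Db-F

Bb-Db-Gb has root Gb, degree 6 in Bb minor, so VI6.
Eb-Gb-Bb-C: half-diminished seventh chord on C = scale degree 2 → iiø65.
C-Eb-F-A: root F is the dominant; dominant seventh chord there is V43.
Bb-Db-F has root Bb, degree 1 in Bb minor, so i.

VI6 - iiø65 - V43 - i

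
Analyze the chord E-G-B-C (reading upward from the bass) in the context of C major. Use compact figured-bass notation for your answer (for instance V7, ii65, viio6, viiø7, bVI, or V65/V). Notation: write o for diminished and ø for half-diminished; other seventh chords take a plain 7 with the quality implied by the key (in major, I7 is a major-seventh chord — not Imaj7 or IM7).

I65

Stacked in thirds the chord is C-E-G-B: a major seventh chord on C.
C is scale degree 1 in C major, and a major seventh chord on that degree is written I7.
With E in the bass the chord is in first inversion, so the figured bass is 65.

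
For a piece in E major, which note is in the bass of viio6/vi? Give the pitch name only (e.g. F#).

The applied chord viio6/vi is rooted on B#: B#-D#-F#.
The figure 6 means first inversion — the third is in the bass.

D#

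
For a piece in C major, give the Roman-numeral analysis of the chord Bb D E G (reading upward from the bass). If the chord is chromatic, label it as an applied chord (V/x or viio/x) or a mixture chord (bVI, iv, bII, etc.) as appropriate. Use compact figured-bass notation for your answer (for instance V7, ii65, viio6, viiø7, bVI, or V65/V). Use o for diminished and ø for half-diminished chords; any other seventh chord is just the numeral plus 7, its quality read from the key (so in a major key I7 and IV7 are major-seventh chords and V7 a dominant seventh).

viiø43/IV

Stacked in thirds the chord is E-G-Bb-D: a half-diminished seventh chord on E.
E sits a half step below F (IV in C major); a diminished chord there is the applied leading-tone chord of IV.
With Bb in the bass the chord is in second inversion, so the figured bass is 43.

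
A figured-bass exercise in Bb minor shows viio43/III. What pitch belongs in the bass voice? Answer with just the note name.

Gb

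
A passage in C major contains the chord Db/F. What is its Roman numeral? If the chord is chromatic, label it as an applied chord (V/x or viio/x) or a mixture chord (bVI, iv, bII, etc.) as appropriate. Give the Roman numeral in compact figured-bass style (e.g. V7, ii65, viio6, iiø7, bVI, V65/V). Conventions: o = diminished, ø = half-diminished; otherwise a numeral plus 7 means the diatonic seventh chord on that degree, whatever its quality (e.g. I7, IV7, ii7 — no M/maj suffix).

bII6

The pitches Db-F-Ab form a major triad rooted on Db.
Db is the lowered second degree of C major (diatonic 2 would be D). This is the Neapolitan sixth — a major triad on the lowered second degree, here in its customary first inversion.
With F in the bass the chord is in first inversion, so the figured bass is 6.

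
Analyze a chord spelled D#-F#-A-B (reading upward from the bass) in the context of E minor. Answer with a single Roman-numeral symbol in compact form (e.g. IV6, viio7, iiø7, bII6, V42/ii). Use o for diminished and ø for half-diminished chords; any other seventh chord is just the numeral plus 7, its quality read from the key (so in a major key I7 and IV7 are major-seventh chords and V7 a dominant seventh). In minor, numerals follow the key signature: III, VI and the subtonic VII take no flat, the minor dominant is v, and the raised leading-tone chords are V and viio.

V65

Stacked in thirds the chord is B-D#-F#-A: a dominant seventh chord on B.
In E minor, B is the dominant; the diatonic dominant seventh chord there is V7.
With D# in the bass the chord is in first inversion, so the figured bass is 65.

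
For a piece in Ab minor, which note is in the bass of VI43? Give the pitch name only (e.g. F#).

Cb

VI in Ab minor has root Fb; the chord is Fb-Ab-Cb-Eb.
The figure 43 means second inversion — the fifth is in the bass.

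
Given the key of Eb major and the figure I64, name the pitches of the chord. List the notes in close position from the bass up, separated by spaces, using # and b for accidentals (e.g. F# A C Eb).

In Eb major, the tonic is Eb, and the diatonic chord built there is a major triad.
That chord is spelled Eb-G-Bb.
With the 64 figure the chord is in second inversion; from the bass Bb upward in close position it reads Bb-Eb-G.

Bb Eb G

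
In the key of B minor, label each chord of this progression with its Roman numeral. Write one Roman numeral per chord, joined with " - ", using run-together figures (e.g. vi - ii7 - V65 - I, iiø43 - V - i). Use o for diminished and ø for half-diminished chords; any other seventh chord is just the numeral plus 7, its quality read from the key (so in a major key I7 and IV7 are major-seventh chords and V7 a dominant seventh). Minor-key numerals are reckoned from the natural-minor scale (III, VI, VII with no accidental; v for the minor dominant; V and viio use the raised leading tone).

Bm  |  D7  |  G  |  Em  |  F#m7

i - V7/VI - VI - iv - v7

Bm has root B, degree 1 in B minor, so i.
D7: a dominant seventh chord on D, the applied dominant of VI → V7/VI.
G has root G, degree 6 in B minor, so VI.
Em: minor triad on E = scale degree 4 → iv.
F#m7: minor seventh chord on F# = scale degree 5 → v7.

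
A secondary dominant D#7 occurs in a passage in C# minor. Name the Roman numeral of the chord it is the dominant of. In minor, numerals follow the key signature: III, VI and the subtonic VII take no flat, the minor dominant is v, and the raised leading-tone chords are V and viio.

V

The chord is a dominant seventh chord on D#.
A dominant resolves down a perfect fifth: D# → G#. In C# minor, G# is scale degree 5, i.e. V.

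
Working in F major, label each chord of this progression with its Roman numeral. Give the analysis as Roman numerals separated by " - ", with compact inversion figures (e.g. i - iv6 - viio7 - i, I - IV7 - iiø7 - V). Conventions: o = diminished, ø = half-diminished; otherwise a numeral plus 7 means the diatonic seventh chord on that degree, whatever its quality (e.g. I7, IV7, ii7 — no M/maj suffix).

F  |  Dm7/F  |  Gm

I - vi65 - ii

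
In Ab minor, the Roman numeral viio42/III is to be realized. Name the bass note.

The applied chord viio42/III is rooted on Bb: Bb-Db-Fb-Abb.
The figure 42 means third inversion — the seventh is in the bass.

Abb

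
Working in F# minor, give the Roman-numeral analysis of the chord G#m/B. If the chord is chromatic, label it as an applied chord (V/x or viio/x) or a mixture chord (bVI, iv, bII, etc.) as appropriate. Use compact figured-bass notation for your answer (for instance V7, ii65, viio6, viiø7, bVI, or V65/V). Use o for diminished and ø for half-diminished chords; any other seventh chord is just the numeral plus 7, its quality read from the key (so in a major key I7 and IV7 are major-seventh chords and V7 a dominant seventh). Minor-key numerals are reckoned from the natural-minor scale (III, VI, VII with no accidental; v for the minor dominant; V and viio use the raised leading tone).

Stacked in thirds the chord is G#-B-D#: a minor triad on G#.
G# is the second degree of F# minor. This is the minor supertonic, borrowed from the parallel major (the Dorian ii).
With B in the bass the chord is in first inversion, so the figured bass is 6.

ii6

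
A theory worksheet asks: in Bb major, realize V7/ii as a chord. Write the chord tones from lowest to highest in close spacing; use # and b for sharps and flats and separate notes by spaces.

V7/ii is a secondary dominant — the dominant seventh of ii. ii in Bb major is C, so the applied chord's root is G, a perfect fifth above.
Building a dominant seventh chord on G gives G-B-D-F.

G B D F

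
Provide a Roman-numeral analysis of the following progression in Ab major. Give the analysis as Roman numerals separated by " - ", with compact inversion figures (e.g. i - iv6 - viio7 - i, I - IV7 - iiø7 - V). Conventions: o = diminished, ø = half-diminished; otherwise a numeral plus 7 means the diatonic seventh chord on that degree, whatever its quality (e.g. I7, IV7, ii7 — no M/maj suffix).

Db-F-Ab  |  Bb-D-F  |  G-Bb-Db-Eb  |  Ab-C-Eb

Db-F-Ab has root Db, degree 4 in Ab major, so IV.
Bb-D-F: a major triad on Bb, the applied dominant of V → V/V.
G-Bb-Db-Eb: dominant seventh chord on Eb = scale degree 5 → V65.
Ab-C-Eb has root Ab, degree 1 in Ab major, so I.

IV - V/V - V65 - I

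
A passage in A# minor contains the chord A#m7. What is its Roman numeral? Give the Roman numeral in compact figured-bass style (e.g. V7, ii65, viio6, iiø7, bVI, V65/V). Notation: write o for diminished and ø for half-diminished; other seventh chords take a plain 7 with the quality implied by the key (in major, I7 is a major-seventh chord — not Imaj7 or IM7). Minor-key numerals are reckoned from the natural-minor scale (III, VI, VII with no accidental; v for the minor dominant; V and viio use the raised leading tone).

i7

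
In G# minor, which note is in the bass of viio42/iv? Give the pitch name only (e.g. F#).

A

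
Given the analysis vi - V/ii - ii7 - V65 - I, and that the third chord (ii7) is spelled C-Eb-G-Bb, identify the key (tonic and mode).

Bb major

ii7 is given as C-Eb-G-Bb — a minor seventh chord with root C.
ii7 on C implies C is the supertonic; that puts the tonic at Bb, and the lowercase numeral fits major mode.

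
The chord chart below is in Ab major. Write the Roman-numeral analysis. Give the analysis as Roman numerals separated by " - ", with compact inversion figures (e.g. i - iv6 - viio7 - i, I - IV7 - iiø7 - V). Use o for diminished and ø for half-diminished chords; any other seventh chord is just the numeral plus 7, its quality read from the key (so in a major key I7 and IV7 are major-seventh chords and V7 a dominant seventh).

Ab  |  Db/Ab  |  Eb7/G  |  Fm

Ab: root Ab is the tonic; major triad there is I.
Db/Ab: major triad on Db = scale degree 4 → IV64.
Eb7/G: dominant seventh chord on Eb = scale degree 5 → V65.
Fm: root F is the submediant; minor triad there is vi.

I - IV64 - V65 - vi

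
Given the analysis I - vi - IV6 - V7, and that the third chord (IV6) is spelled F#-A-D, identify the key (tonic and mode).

A major

IV6 is given as F#-A-D — a major triad with root D.
If D is scale degree 4 and the mode makes that degree carry a major triad, the tonic is A and the mode is major.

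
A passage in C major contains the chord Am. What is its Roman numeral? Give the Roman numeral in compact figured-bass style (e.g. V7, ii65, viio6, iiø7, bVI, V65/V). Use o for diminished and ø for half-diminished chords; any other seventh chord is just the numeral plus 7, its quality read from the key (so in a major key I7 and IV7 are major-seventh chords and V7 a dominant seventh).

vi

The pitches A-C-E form a minor triad rooted on A.
In C major, A is the submediant; the diatonic minor triad there is vi.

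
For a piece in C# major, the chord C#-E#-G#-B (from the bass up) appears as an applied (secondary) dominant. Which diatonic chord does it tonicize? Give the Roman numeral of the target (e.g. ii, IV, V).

The chord is a dominant seventh chord on C#.
A dominant resolves down a perfect fifth: C# → F#. In C# major, F# is scale degree 4, i.e. IV.

IV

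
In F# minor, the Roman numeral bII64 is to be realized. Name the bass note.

bII in F# minor has root G; the chord is G-B-D.
The figure 64 means second inversion — the fifth is in the bass.

D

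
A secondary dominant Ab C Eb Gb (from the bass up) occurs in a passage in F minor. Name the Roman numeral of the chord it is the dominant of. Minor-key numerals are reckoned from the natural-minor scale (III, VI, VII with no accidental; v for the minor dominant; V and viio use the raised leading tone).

VI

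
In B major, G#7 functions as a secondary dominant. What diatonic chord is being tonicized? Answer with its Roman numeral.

ii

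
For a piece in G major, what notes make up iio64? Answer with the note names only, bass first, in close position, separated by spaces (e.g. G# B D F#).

iio64 is the diminished supertonic triad, borrowed from the parallel minor. In G major that root is A.
So the chord is A-C-Eb, a diminished triad.
The figured bass 64 indicates second inversion, placing the fifth (Eb) in the bass: Eb-A-C.

Eb A C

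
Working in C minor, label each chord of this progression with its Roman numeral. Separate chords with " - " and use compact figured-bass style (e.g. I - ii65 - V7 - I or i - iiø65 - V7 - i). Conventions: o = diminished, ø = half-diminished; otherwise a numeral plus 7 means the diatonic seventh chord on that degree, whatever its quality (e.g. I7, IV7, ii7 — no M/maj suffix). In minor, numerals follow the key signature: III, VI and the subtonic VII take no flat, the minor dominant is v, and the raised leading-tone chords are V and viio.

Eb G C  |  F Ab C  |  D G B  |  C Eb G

Eb-G-C: root C is the tonic; minor triad there is i6.
F-Ab-C: root F is the subdominant; minor triad there is iv.
D-G-B: root G is the dominant; major triad there is V64.
C-Eb-G: minor triad on C = scale degree 1 → i.

i6 - iv - V64 - i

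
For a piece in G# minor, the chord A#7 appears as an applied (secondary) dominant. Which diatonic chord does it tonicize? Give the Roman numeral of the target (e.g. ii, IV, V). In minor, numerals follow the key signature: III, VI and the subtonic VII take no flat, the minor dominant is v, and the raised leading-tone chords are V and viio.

V

The chord is a dominant seventh chord on A#.
A dominant resolves down a perfect fifth: A# → D#. In G# minor, D# is scale degree 5, i.e. V.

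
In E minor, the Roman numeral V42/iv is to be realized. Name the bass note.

The applied chord V42/iv is rooted on E: E-G#-B-D.
The figure 42 means third inversion — the seventh is in the bass.

D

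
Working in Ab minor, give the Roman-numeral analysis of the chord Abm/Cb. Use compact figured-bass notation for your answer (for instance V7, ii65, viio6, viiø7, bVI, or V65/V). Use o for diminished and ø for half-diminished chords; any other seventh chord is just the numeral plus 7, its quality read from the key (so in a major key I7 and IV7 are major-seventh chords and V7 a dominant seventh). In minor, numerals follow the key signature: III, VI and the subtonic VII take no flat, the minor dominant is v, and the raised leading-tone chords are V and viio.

Stacked in thirds the chord is Ab-Cb-Eb: a minor triad on Ab.
Ab is scale degree 1 in Ab minor, and a minor triad on that degree is written i.
With Cb in the bass the chord is in first inversion, so the figured bass is 6.

i6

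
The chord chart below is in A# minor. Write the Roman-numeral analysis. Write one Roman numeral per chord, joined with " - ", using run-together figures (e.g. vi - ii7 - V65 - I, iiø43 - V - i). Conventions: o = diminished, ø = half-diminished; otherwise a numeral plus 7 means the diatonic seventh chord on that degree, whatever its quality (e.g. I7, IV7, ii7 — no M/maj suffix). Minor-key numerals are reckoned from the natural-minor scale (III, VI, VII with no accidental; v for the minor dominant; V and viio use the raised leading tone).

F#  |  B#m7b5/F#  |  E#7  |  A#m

F# has root F#, degree 6 in A# minor, so VI.
B#m7b5/F#: half-diminished seventh chord on B# = scale degree 2 → iiø43.
E#7 has root E#, degree 5 in A# minor, so V7.
A#m has root A#, degree 1 in A# minor, so i.

VI - iiø43 - V7 - i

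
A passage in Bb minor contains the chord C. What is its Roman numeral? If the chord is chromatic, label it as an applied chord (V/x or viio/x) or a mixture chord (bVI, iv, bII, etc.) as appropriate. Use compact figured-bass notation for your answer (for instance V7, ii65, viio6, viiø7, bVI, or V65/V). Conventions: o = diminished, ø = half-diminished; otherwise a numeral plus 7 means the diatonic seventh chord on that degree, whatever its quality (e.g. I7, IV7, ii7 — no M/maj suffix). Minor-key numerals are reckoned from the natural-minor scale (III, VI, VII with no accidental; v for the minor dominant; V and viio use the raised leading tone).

V/V

Stacked in thirds the chord is C-E-G: a major triad on C.
C is not a diatonic chord root with this quality in Bb minor, but it lies a perfect fifth above F (V), so the chord functions as an applied dominant of V.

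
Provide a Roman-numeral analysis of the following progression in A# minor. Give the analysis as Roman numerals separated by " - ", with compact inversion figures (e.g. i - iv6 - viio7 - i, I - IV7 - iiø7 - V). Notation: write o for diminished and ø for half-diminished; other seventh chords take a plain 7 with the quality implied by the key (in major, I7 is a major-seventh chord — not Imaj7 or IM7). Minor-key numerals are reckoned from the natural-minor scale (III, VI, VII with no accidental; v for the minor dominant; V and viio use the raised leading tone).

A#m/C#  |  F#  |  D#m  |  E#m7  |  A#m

A#m/C#: root A# is the tonic; minor triad there is i6.
F#: major triad on F# = scale degree 6 → VI.
D#m: minor triad on D# = scale degree 4 → iv.
E#m7 has root E#, degree 5 in A# minor, so v7.
A#m: minor triad on A# = scale degree 1 → i.

i6 - VI - iv - v7 - i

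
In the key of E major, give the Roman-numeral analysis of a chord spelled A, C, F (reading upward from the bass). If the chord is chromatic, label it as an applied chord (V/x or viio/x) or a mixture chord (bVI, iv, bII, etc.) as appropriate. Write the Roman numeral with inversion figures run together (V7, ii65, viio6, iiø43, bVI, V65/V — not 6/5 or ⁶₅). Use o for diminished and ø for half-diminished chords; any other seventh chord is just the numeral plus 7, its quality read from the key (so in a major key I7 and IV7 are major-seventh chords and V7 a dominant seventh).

bII6

Stacked in thirds the chord is F-A-C: a major triad on F.
F is the lowered second degree of E major (diatonic 2 would be F#). This is the Neapolitan sixth — a major triad on the lowered second degree, here in its customary first inversion.
With A in the bass the chord is in first inversion, so the figured bass is 6.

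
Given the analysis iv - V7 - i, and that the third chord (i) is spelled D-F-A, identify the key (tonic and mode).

The anchor chord is a minor triad on D, labeled i.
If D is scale degree 1 and the mode makes that degree carry a minor triad, the tonic is D and the mode is minor.

D minor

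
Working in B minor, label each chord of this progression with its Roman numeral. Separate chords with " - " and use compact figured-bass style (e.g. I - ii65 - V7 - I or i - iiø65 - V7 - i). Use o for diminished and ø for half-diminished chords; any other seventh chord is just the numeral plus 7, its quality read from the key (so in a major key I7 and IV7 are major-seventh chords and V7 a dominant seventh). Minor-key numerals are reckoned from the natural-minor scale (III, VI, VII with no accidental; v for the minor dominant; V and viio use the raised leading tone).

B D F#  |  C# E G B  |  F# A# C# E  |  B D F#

i - iiø7 - V7 - i

B-D-F#: root B is the tonic; minor triad there is i.
C#-E-G-B: root C# is the supertonic; half-diminished seventh chord there is iiø7.
F#-A#-C#-E has root F#, degree 5 in B minor, so V7.
B-D-F# has root B, degree 1 in B minor, so i.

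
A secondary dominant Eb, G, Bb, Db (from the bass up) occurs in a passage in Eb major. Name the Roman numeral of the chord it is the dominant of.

The chord is a dominant seventh chord on Eb.
A dominant resolves down a perfect fifth: Eb → Ab. In Eb major, Ab is scale degree 4, i.e. IV.

IV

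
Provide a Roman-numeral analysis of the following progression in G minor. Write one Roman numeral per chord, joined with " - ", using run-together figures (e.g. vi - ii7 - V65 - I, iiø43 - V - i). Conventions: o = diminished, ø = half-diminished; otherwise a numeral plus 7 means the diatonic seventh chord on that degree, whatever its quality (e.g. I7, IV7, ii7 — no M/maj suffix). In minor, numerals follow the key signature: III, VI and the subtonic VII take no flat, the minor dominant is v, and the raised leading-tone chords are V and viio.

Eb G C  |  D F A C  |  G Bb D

Eb-G-C: minor triad on C = scale degree 4 → iv6.
D-F-A-C: minor seventh chord on D = scale degree 5 → v7.
G-Bb-D: root G is the tonic; minor triad there is i.

iv6 - v7 - i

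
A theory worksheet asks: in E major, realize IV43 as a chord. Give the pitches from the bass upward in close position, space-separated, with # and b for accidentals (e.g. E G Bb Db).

E G# A C#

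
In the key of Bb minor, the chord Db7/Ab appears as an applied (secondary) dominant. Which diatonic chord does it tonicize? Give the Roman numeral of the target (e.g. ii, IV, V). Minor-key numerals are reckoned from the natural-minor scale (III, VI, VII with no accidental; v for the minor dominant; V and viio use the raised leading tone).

VI

The chord is a dominant seventh chord on Db.
A dominant resolves down a perfect fifth: Db → Gb. In Bb minor, Gb is scale degree 6, i.e. VI.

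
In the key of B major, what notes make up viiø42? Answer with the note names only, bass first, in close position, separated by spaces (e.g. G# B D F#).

G# A# C# E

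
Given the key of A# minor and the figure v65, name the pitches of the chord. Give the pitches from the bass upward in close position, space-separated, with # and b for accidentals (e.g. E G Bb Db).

G# B# D# E#

The numeral's case and figure indicate a minor seventh chord. In A# minor its root, the fifth degree, is E#.
Stacking thirds from E# gives E#-G#-B#-D#.
With the 65 figure the chord is in first inversion; from the bass G# upward in close position it reads G#-B#-D#-E#.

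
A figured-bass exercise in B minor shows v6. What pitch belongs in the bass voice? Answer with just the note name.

A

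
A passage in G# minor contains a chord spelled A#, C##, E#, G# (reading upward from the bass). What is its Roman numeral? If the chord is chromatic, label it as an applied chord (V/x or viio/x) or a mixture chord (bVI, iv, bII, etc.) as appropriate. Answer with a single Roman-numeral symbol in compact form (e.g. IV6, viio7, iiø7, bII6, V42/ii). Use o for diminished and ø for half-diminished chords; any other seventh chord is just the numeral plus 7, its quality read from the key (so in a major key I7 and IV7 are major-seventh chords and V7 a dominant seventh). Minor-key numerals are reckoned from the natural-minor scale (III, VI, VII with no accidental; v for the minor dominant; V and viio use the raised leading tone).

V7/V

The pitches A#-C##-E#-G# form a dominant seventh chord rooted on A#.
A# is not a diatonic chord root with this quality in G# minor, but it lies a perfect fifth above D# (V), so the chord functions as an applied dominant of V.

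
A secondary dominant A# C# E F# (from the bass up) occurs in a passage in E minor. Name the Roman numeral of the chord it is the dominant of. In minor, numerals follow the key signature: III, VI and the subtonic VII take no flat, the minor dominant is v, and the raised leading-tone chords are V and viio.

V

The chord is a dominant seventh chord on F#.
A dominant resolves down a perfect fifth: F# → B. In E minor, B is scale degree 5, i.e. V.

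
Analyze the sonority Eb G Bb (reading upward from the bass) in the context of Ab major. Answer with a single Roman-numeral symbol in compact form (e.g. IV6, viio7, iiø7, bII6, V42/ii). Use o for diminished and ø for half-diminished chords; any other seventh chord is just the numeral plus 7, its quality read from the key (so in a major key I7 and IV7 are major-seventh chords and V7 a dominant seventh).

V

The pitches Eb-G-Bb form a major triad rooted on Eb.
In Ab major, Eb is the dominant; the diatonic major triad there is V.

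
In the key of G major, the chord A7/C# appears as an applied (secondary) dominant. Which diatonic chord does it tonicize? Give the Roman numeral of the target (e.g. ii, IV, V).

V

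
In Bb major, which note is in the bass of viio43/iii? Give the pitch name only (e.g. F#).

G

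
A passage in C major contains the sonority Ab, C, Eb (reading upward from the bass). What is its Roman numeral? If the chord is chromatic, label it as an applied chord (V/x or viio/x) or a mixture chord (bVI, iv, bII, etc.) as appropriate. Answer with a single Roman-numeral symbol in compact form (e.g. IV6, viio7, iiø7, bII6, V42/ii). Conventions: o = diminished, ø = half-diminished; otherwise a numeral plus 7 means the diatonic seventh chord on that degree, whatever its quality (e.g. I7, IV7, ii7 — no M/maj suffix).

bVI

The pitches Ab-C-Eb form a major triad rooted on Ab.
Ab is the lowered sixth degree of C major (diatonic 6 would be A). This is a major triad on the lowered sixth degree, borrowed from the parallel minor.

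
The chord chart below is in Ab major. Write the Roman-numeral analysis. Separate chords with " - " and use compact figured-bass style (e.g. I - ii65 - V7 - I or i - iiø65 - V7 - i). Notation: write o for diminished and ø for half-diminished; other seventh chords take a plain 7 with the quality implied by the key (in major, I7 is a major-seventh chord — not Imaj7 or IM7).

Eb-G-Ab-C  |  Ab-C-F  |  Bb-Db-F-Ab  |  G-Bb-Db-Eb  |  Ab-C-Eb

Eb-G-Ab-C has root Ab, degree 1 in Ab major, so I43.
Ab-C-F: minor triad on F = scale degree 6 → vi6.
Bb-Db-F-Ab: minor seventh chord on Bb = scale degree 2 → ii7.
G-Bb-Db-Eb: root Eb is the dominant; dominant seventh chord there is V65.
Ab-C-Eb has root Ab, degree 1 in Ab major, so I.

I43 - vi6 - ii7 - V65 - I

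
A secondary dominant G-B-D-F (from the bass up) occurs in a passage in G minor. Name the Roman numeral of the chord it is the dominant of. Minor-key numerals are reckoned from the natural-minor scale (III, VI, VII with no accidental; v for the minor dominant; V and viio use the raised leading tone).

iv

The chord is a dominant seventh chord on G.
A dominant resolves down a perfect fifth: G → C. In G minor, C is scale degree 4, i.e. iv.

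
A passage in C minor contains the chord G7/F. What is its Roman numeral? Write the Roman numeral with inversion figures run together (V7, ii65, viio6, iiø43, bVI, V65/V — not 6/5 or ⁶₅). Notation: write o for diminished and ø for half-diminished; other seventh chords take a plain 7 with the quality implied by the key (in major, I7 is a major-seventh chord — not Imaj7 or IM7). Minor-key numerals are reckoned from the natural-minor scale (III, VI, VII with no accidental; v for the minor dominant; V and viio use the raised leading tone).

The pitches G-B-D-F form a dominant seventh chord rooted on G.
In C minor, G is the dominant; the diatonic dominant seventh chord there is V7.
With F in the bass the chord is in third inversion, so the figured bass is 42.

V42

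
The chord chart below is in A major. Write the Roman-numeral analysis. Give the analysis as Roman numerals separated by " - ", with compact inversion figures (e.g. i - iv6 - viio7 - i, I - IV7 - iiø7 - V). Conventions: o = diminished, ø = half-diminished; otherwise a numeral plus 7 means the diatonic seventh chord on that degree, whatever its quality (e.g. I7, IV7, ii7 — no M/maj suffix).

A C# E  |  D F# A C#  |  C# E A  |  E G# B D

A-C#-E: major triad on A = scale degree 1 → I.
D-F#-A-C# has root D, degree 4 in A major, so IV7.
C#-E-A has root A, degree 1 in A major, so I6.
E-G#-B-D: root E is the dominant; dominant seventh chord there is V7.

I - IV7 - I6 - V7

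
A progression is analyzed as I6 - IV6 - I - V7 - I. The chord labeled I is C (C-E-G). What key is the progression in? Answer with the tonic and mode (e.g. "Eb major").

The chord C is a major triad rooted on C; its label is I.
If C is scale degree 1 and the mode makes that degree carry a major triad, the tonic is C and the mode is major.

C major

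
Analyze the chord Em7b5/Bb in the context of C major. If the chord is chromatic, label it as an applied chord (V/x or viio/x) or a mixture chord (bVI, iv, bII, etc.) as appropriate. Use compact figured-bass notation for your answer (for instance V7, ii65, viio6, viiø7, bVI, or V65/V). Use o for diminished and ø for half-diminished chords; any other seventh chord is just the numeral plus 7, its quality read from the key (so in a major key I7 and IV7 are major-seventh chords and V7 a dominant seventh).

viiø43/IV

The pitches E-G-Bb-D form a half-diminished seventh chord rooted on E.
E sits a half step below F (IV in C major); a diminished chord there is the applied leading-tone chord of IV.
With Bb in the bass the chord is in second inversion, so the figured bass is 43.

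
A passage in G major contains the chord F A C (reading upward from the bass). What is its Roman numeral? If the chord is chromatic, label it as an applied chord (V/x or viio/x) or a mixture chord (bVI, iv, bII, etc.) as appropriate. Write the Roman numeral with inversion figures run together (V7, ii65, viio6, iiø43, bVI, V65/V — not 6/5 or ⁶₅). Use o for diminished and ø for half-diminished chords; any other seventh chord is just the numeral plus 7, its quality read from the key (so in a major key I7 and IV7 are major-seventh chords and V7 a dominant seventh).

The pitches F-A-C form a major triad rooted on F.
F is the lowered seventh degree of G major (diatonic 7 would be F#). This is a major triad on the lowered seventh degree (the subtonic), borrowed from the parallel minor.

bVII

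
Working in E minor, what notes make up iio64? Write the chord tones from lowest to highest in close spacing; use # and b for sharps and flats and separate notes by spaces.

C F# A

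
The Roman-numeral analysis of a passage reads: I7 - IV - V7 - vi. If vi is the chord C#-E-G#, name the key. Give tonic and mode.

The chord C#m is a minor triad rooted on C#; its label is vi.
If C# is scale degree 6 and the mode makes that degree carry a minor triad, the tonic is E and the mode is major.

E major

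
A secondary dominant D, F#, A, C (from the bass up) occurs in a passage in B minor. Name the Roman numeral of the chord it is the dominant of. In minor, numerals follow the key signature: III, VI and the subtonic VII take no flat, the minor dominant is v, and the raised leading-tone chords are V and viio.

VI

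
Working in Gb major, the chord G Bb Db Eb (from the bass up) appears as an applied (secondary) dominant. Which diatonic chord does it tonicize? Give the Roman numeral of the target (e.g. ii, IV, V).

ii

The chord is a dominant seventh chord on Eb.
A dominant resolves down a perfect fifth: Eb → Ab. In Gb major, Ab is scale degree 2, i.e. ii.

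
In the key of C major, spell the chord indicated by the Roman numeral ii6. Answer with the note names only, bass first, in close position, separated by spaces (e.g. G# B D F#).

The numeral's case and figure indicate a minor triad. In C major its root, the supertonic, is D.
That chord is spelled D-F-A.
The figured bass 6 indicates first inversion, placing the third (F) in the bass: F-A-D.

F A D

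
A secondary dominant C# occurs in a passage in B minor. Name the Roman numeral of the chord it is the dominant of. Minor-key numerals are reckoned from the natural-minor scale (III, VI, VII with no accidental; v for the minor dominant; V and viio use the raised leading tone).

The chord is a major triad on C#.
A dominant resolves down a perfect fifth: C# → F#. In B minor, F# is scale degree 5, i.e. V.

V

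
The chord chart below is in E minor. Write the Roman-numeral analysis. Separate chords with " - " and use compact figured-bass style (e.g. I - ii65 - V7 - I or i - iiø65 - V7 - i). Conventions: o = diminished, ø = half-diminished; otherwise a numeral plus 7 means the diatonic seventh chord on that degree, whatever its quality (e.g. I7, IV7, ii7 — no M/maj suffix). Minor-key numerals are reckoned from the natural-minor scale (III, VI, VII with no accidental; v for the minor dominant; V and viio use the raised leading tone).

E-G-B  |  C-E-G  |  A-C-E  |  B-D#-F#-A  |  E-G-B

i - VI - iv - V7 - i

E-G-B: root E is the tonic; minor triad there is i.
C-E-G has root C, degree 6 in E minor, so VI.
A-C-E has root A, degree 4 in E minor, so iv.
B-D#-F#-A: dominant seventh chord on B = scale degree 5 → V7.
E-G-B has root E, degree 1 in E minor, so i.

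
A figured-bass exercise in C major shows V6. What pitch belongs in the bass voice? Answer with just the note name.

B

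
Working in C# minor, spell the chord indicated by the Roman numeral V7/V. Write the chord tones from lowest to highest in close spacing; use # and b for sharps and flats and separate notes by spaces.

The slash means an applied dominant: we want the dominant of V. In C# minor, V is G# major, and its dominant is built on D#.
Building a dominant seventh chord on D# gives D#-F##-A#-C#.

D# F## A# C#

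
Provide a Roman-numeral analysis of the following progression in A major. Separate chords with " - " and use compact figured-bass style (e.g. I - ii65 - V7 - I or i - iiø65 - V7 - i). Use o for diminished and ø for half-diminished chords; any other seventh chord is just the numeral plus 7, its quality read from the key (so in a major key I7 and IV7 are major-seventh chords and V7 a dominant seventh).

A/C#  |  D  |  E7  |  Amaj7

A/C# has root A, degree 1 in A major, so I6.
D has root D, degree 4 in A major, so IV.
E7: dominant seventh chord on E = scale degree 5 → V7.
Amaj7: major seventh chord on A = scale degree 1 → I7.

I6 - IV - V7 - I7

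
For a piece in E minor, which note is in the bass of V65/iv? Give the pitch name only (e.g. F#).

The applied chord V65/iv is rooted on E: E-G#-B-D.
The figure 65 means first inversion — the third is in the bass.

G#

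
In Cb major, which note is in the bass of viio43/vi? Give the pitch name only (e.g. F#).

The applied chord viio43/vi is rooted on G: G-Bb-Db-Fb.
The figure 43 means second inversion — the fifth is in the bass.

Db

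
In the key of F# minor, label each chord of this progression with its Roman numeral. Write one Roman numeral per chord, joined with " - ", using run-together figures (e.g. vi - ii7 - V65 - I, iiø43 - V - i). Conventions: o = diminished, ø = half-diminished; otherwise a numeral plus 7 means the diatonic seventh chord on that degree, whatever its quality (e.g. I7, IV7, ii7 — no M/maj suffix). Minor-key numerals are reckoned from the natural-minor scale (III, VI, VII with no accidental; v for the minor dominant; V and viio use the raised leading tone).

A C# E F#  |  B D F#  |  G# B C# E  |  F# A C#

A-C#-E-F#: minor seventh chord on F# = scale degree 1 → i65.
B-D-F#: minor triad on B = scale degree 4 → iv.
G#-B-C#-E has root C#, degree 5 in F# minor, so v43.
F#-A-C# has root F#, degree 1 in F# minor, so i.

i65 - iv - v43 - i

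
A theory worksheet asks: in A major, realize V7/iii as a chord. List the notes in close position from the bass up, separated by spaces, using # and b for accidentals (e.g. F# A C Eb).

G# B# D# F#

V7/iii is a secondary dominant — the dominant seventh of iii. iii in A major is C#, so the applied chord's root is G#, a perfect fifth above.
Building a dominant seventh chord on G# gives G#-B#-D#-F#.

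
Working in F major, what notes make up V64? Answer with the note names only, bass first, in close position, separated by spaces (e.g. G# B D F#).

G C E

In F major, the dominant is C, and the diatonic chord built there is a major triad.
Stacking thirds from C gives C-E-G.
With the 64 figure the chord is in second inversion; from the bass G upward in close position it reads G-C-E.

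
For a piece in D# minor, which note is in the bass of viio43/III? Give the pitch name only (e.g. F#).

B

The applied chord viio43/III is rooted on E#: E#-G#-B-D.
The figure 43 means second inversion — the fifth is in the bass.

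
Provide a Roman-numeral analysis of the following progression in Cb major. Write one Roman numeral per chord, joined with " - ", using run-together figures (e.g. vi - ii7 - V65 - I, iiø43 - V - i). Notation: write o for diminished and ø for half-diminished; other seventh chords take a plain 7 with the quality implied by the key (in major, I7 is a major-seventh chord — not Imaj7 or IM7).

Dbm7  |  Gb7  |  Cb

ii7 - V7 - I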